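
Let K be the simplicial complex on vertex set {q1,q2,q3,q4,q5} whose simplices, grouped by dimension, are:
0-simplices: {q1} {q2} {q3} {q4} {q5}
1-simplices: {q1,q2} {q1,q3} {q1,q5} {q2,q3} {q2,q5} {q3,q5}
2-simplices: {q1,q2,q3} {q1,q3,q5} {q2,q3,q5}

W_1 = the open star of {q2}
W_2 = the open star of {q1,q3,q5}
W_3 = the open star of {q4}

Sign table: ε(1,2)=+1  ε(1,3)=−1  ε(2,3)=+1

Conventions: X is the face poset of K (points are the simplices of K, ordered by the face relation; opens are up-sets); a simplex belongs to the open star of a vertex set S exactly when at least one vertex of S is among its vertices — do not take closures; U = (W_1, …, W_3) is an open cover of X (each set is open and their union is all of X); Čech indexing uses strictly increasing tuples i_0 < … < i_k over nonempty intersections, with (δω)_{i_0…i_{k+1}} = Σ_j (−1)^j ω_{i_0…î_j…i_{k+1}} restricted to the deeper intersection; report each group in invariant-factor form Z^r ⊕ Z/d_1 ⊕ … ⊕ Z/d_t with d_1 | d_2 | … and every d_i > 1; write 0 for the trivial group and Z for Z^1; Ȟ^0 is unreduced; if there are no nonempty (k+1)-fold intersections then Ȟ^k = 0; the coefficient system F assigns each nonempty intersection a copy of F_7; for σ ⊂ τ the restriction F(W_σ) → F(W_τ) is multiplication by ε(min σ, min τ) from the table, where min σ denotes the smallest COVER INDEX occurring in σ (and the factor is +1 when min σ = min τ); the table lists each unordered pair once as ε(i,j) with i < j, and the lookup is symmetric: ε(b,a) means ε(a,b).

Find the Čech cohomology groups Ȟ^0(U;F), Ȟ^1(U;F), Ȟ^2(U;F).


nonempty intersections:
  W1={{q2},{q1,q2},{q2,q3},{q2,q5},{q1,q2,q3},{q2,q3,q5}} W2={{q1},{q3},{q5},{q1,q2},{q1,q3},{q1,q5},{q2,q3},{q2,q5},{q3,q5},{q1,q2,q3},{q1,q3,q5},{q2,q3,q5}} W3={{q4}}
  W12={{q1,q2},{q2,q3},{q2,q5},{q1,q2,q3},{q2,q3,q5}}
C dims 3,1; δ0: rk_F7 1
Ȟ^0: (3−1)−0=2 ⇒ Z/7 ⊕ Z/7
Ȟ^1: (1−0)−1=0 ⇒ 0
Ȟ^2: (0−0)−0=0 ⇒ 0

Ȟ^0 = Z/7 ⊕ Z/7, Ȟ^1 = 0 and Ȟ^2 = 0


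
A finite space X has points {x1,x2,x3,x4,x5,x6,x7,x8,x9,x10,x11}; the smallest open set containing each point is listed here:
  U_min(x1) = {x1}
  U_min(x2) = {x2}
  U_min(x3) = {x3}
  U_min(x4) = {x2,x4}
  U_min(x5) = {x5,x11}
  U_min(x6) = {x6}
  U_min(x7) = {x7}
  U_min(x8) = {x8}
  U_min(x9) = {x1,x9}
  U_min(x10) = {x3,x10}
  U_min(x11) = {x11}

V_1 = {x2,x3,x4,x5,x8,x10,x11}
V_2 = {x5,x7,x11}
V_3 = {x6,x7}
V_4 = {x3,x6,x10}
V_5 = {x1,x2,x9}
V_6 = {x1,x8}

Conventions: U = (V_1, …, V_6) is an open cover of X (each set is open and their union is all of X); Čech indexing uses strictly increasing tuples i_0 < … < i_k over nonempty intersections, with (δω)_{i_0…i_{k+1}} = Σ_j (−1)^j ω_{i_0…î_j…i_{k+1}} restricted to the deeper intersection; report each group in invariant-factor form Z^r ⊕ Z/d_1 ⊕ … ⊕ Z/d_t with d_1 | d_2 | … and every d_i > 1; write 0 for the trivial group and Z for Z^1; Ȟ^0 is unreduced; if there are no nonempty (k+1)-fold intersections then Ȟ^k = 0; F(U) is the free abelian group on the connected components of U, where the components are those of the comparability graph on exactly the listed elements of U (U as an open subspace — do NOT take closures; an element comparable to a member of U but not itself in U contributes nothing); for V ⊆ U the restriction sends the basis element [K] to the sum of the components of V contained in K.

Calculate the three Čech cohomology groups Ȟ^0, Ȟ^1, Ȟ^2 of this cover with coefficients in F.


Ȟ^0(U;F) ≅ Z^7, Ȟ^1(U;F) ≅ 0, Ȟ^2(U;F) ≅ 0

cover nerve:
  V12={x5,x11} V14={x3,x10} V15={x2} V16={x8} V23={x7} V34={x6} V56={x1}
components per intersection:
  V1: {x2,x4} {x3,x10} {x5,x11} {x8}
  V2: {x5,x11} {x7}
  V3: {x6} {x7}
  V4: {x3,x10} {x6}
  V5: {x1,x9} {x2}
  V6: {x1} {x8}
  V12: {x5,x11}
  V14: {x3,x10}
  V15: {x2}
  V16: {x8}
  V23: {x7}
  V34: {x6}
  V56: {x1}
C dims 14,7; δ0: rk 7, SNF 1^7
Ȟ^0: (14−7)−0=7 ⇒ Z^7
Ȟ^1: (7−0)−7=0 ⇒ 0
Ȟ^2: (0−0)−0=0 ⇒ 0


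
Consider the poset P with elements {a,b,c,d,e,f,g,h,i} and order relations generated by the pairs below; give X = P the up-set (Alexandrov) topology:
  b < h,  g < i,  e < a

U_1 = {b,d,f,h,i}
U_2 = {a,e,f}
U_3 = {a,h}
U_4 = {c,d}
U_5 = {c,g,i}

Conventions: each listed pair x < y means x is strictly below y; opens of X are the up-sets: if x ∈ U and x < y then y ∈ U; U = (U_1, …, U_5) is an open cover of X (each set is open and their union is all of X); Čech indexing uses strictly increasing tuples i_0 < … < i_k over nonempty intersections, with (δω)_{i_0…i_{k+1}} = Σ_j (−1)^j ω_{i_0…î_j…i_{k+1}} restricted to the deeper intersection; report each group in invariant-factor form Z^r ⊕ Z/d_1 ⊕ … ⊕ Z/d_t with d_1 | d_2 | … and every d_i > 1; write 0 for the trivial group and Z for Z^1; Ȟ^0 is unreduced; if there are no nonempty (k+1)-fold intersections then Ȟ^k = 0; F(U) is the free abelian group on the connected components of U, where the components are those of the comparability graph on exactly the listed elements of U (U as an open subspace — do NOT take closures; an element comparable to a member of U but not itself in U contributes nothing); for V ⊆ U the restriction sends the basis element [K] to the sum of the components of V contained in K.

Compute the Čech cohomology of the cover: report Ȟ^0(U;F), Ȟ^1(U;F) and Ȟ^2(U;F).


nonempty overlaps:
  U12={f} U13={h} U14={d} U15={i} U23={a} U45={c}
components per intersection:
  U1: {b,h} {d} {f} {i}
  U2: {a,e} {f}
  U3: {a} {h}
  U4: {c} {d}
  U5: {c} {g,i}
  U12: {f}
  U13: {h}
  U14: {d}
  U15: {i}
  U23: {a}
  U45: {c}
C dims 12,6; δ0: rk 6, SNF 1^6
degree 0: 12−6−0 = 6 → Ȟ^0 ≅ Z^6
degree 1: 6−0−6 = 0 → Ȟ^1 ≅ 0
degree 2: 0−0−0 = 0 → Ȟ^2 ≅ 0

Ȟ^0 ≅ Z^6; Ȟ^1 ≅ 0; Ȟ^2 ≅ 0


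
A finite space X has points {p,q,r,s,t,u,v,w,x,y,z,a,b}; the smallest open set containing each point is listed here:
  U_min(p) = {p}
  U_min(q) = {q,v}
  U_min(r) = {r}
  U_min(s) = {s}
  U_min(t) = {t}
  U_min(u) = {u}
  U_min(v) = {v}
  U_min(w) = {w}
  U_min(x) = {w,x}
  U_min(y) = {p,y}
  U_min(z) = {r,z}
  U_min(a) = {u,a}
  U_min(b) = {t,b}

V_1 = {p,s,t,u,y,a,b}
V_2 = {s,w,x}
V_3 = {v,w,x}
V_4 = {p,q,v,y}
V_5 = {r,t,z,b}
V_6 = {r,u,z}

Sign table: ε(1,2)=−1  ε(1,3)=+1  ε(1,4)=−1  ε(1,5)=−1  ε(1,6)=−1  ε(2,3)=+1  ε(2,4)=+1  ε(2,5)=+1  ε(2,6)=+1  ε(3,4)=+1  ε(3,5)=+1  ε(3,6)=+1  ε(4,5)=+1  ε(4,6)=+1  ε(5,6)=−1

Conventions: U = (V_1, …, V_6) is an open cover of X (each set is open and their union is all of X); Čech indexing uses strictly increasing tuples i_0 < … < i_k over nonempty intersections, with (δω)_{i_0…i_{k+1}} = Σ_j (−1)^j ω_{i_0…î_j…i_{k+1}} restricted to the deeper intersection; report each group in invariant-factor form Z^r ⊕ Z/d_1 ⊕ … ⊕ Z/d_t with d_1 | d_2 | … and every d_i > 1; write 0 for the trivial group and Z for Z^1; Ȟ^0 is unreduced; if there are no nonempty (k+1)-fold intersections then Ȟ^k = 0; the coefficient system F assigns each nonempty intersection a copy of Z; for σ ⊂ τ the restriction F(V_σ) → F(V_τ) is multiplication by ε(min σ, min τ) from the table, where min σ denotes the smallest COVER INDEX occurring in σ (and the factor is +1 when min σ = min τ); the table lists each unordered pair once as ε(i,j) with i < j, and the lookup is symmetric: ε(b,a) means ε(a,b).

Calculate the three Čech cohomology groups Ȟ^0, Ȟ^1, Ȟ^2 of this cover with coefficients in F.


Ȟ^0 = 0, Ȟ^1 = Z ⊕ Z/2, Ȟ^2 = 0

nerve simplices:
  V12={s} V14={p,y} V15={t,b} V16={u} V23={w,x} V34={v} V56={r,z}
C dims 6,7; δ0: rk 6, SNF 1^5·2
degree 0: 6−6−0 = 0 → Ȟ^0 ≅ 0
degree 1: 7−0−6 = 1 plus torsion [2] → Ȟ^1 ≅ Z ⊕ Z/2
degree 2: 0−0−0 = 0 → Ȟ^2 ≅ 0


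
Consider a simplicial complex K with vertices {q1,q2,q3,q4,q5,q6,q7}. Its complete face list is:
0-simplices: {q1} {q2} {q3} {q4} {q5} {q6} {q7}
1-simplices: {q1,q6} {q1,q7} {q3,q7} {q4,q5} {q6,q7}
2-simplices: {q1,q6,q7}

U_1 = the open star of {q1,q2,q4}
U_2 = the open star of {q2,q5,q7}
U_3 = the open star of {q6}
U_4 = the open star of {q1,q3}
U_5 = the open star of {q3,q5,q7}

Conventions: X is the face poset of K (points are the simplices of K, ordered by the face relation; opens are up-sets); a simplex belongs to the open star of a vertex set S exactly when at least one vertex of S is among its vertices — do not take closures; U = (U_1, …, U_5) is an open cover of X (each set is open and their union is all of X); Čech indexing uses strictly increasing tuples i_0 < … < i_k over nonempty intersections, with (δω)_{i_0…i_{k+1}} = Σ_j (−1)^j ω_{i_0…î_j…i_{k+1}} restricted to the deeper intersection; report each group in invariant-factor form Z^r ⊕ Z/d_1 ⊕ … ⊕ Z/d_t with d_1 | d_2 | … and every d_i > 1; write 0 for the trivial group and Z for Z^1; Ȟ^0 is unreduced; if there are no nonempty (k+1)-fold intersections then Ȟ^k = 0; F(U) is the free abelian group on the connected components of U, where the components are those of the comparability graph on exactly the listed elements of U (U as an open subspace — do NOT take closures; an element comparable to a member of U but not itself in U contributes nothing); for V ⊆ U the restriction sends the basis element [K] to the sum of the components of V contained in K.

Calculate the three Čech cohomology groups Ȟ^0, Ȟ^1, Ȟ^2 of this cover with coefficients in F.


Ȟ^0 = Z^3,  Ȟ^1 = 0,  Ȟ^2 = 0

nerve simplices:
  U1={{q1},{q2},{q4},{q1,q6},{q1,q7},{q4,q5},{q1,q6,q7}} U2={{q2},{q5},{q7},{q1,q7},{q3,q7},{q4,q5},{q6,q7},{q1,q6,q7}} U3={{q6},{q1,q6},{q6,q7},{q1,q6,q7}} U4={{q1},{q3},{q1,q6},{q1,q7},{q3,q7},{q1,q6,q7}} U5={{q3},{q5},{q7},{q1,q7},{q3,q7},{q4,q5},{q6,q7},{q1,q6,q7}}
  U12={{q2},{q1,q7},{q4,q5},{q1,q6,q7}} U13={{q1,q6},{q1,q6,q7}} U14={{q1},{q1,q6},{q1,q7},{q1,q6,q7}} U15={{q1,q7},{q4,q5},{q1,q6,q7}} U23={{q6,q7},{q1,q6,q7}} U24={{q1,q7},{q3,q7},{q1,q6,q7}} U25={{q5},{q7},{q1,q7},{q3,q7},{q4,q5},{q6,q7},{q1,q6,q7}} U34={{q1,q6},{q1,q6,q7}} U35={{q6,q7},{q1,q6,q7}} U45={{q3},{q1,q7},{q3,q7},{q1,q6,q7}}
  U123={{q1,q6,q7}} U124={{q1,q7},{q1,q6,q7}} U125={{q1,q7},{q4,q5},{q1,q6,q7}} U134={{q1,q6},{q1,q6,q7}} U135={{q1,q6,q7}} U145={{q1,q7},{q1,q6,q7}} U234={{q1,q6,q7}} U235={{q6,q7},{q1,q6,q7}} U245={{q1,q7},{q3,q7},{q1,q6,q7}} U345={{q1,q6,q7}}
  U1234={{q1,q6,q7}} U1235={{q1,q6,q7}} U1245={{q1,q7},{q1,q6,q7}} U1345={{q1,q6,q7}} U2345={{q1,q6,q7}}
  U12345={{q1,q6,q7}}
components per intersection:
  U1: {{q1},{q1,q6},{q1,q7},{q1,q6,q7}} {{q2}} {{q4},{q4,q5}}
  U2: {{q2}} {{q5},{q4,q5}} {{q7},{q1,q7},{q3,q7},{q6,q7},{q1,q6,q7}}
  U3: {{q6},{q1,q6},{q6,q7},{q1,q6,q7}}
  U4: {{q1},{q1,q6},{q1,q7},{q1,q6,q7}} {{q3},{q3,q7}}
  U5: {{q3},{q7},{q1,q7},{q3,q7},{q6,q7},{q1,q6,q7}} {{q5},{q4,q5}}
  U12: {{q2}} {{q1,q7},{q1,q6,q7}} {{q4,q5}}
  U13: {{q1,q6},{q1,q6,q7}}
  U14: {{q1},{q1,q6},{q1,q7},{q1,q6,q7}}
  U15: {{q1,q7},{q1,q6,q7}} {{q4,q5}}
  U23: {{q6,q7},{q1,q6,q7}}
  U24: {{q1,q7},{q1,q6,q7}} {{q3,q7}}
  U25: {{q5},{q4,q5}} {{q7},{q1,q7},{q3,q7},{q6,q7},{q1,q6,q7}}
  U34: {{q1,q6},{q1,q6,q7}}
  U35: {{q6,q7},{q1,q6,q7}}
  U45: {{q3},{q3,q7}} {{q1,q7},{q1,q6,q7}}
  U123: {{q1,q6,q7}}
  U124: {{q1,q7},{q1,q6,q7}}
  U125: {{q1,q7},{q1,q6,q7}} {{q4,q5}}
  U134: {{q1,q6},{q1,q6,q7}}
  U135: {{q1,q6,q7}}
  U145: {{q1,q7},{q1,q6,q7}}
  U234: {{q1,q6,q7}}
  U235: {{q6,q7},{q1,q6,q7}}
  U245: {{q1,q7},{q1,q6,q7}} {{q3,q7}}
  U345: {{q1,q6,q7}}
  U1234: {{q1,q6,q7}}
  U1235: {{q1,q6,q7}}
  U1245: {{q1,q7},{q1,q6,q7}}
  U1345: {{q1,q6,q7}}
  U2345: {{q1,q6,q7}}
  U12345: {{q1,q6,q7}}
C dims 11,16,12,5; δ0: rk 8, SNF 1^8; δ1: rk 8, SNF 1^8; δ2: rk 4, SNF 1^4
degree 0: 11−8−0 = 3 → Ȟ^0 ≅ Z^3
degree 1: 16−8−8 = 0 → Ȟ^1 ≅ 0
degree 2: 12−4−8 = 0 → Ȟ^2 ≅ 0


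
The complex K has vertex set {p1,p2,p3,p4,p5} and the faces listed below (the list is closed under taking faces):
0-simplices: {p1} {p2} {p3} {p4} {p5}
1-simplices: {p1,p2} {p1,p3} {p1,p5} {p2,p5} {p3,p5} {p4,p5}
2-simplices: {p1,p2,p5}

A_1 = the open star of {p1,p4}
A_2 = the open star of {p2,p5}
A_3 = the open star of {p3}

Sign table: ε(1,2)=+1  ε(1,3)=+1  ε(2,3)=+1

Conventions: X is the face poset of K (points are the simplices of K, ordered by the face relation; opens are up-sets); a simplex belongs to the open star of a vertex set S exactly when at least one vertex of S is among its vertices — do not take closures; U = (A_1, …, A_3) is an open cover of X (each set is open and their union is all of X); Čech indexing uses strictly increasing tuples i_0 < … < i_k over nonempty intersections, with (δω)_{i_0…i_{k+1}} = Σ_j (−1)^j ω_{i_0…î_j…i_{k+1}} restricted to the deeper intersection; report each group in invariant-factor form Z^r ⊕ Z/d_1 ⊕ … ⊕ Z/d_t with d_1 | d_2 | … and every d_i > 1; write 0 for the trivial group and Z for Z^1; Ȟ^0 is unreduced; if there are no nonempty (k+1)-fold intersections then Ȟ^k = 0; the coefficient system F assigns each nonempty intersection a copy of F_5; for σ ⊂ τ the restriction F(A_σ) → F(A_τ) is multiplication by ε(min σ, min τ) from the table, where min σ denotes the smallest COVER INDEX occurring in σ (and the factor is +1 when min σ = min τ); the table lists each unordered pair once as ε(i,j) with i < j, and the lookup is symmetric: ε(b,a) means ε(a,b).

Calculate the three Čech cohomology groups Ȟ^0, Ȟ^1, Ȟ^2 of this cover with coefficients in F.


Ȟ^0(U;F) ≅ Z/5, Ȟ^1(U;F) ≅ Z/5 and Ȟ^2(U;F) ≅ 0

intersection data:
  A1={{p1},{p4},{p1,p2},{p1,p3},{p1,p5},{p4,p5},{p1,p2,p5}} A2={{p2},{p5},{p1,p2},{p1,p5},{p2,p5},{p3,p5},{p4,p5},{p1,p2,p5}} A3={{p3},{p1,p3},{p3,p5}}
  A12={{p1,p2},{p1,p5},{p4,p5},{p1,p2,p5}} A13={{p1,p3}} A23={{p3,p5}}
C dims 3,3; δ0: rk_F5 2
Ȟ^0 = (3 − 2) − 0 = 1, so Ȟ^0 ≅ Z/5
Ȟ^1 = (3 − 0) − 2 = 1, so Ȟ^1 ≅ Z/5
Ȟ^2 = (0 − 0) − 0 = 0, so Ȟ^2 ≅ 0


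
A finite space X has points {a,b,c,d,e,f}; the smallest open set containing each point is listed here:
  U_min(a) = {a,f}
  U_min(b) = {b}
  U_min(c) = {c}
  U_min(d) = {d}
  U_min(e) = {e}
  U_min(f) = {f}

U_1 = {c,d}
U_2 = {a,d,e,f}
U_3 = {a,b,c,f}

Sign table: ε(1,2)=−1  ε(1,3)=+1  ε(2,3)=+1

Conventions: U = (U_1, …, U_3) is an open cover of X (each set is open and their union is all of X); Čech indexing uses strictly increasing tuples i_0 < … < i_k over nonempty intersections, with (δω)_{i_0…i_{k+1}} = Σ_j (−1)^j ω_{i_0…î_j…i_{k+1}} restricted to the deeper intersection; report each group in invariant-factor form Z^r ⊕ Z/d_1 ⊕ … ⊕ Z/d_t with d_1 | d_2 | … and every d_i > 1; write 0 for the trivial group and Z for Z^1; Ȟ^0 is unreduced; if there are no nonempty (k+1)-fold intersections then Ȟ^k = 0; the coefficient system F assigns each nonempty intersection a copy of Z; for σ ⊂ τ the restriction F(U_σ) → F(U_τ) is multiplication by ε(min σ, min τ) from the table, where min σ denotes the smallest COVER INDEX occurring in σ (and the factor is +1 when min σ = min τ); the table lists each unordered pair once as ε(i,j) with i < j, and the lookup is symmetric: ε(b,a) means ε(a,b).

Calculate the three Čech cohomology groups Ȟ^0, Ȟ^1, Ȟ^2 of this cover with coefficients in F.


nerve simplices:
  U12={d} U13={c} U23={a,f}
C dims 3,3; δ0: rk 3, SNF 1^2·2
degree 0: 3−3−0 = 0 → Ȟ^0 ≅ 0
degree 1: 3−0−3 = 0 plus torsion [2] → Ȟ^1 ≅ Z/2
degree 2: 0−0−0 = 0 → Ȟ^2 ≅ 0

Ȟ^0(U;F) ≅ 0; Ȟ^1(U;F) ≅ Z/2; Ȟ^2(U;F) ≅ 0


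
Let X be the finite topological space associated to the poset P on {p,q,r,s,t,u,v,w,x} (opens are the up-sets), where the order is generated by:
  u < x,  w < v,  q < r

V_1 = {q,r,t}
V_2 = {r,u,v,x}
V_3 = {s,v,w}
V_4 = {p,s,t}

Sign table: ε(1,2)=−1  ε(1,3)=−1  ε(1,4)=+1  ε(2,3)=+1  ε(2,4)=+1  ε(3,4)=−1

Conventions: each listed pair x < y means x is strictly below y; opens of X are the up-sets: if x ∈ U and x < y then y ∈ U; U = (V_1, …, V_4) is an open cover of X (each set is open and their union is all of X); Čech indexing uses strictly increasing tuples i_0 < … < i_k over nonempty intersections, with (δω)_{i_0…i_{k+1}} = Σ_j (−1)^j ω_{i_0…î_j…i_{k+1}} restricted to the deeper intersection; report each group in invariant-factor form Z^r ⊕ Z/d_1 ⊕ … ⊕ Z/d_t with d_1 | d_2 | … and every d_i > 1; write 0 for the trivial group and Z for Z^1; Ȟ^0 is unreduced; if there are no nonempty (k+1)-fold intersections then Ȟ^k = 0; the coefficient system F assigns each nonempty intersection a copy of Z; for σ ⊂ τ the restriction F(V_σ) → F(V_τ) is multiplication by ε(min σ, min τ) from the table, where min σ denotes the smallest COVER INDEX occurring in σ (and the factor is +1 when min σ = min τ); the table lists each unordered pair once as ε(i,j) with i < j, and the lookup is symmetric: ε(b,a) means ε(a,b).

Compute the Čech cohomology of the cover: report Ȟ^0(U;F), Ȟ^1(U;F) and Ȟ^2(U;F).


Ȟ^0 = Z; Ȟ^1 = Z; Ȟ^2 = 0

nerve of the cover:
  V12={r} V14={t} V23={v} V34={s}
C dims 4,4; δ0: rk 3, SNF 1^3
Ȟ^0 = (4 − 3) − 0 = 1, so Ȟ^0 ≅ Z
Ȟ^1 = (4 − 0) − 3 = 1, so Ȟ^1 ≅ Z
Ȟ^2 = (0 − 0) − 0 = 0, so Ȟ^2 ≅ 0


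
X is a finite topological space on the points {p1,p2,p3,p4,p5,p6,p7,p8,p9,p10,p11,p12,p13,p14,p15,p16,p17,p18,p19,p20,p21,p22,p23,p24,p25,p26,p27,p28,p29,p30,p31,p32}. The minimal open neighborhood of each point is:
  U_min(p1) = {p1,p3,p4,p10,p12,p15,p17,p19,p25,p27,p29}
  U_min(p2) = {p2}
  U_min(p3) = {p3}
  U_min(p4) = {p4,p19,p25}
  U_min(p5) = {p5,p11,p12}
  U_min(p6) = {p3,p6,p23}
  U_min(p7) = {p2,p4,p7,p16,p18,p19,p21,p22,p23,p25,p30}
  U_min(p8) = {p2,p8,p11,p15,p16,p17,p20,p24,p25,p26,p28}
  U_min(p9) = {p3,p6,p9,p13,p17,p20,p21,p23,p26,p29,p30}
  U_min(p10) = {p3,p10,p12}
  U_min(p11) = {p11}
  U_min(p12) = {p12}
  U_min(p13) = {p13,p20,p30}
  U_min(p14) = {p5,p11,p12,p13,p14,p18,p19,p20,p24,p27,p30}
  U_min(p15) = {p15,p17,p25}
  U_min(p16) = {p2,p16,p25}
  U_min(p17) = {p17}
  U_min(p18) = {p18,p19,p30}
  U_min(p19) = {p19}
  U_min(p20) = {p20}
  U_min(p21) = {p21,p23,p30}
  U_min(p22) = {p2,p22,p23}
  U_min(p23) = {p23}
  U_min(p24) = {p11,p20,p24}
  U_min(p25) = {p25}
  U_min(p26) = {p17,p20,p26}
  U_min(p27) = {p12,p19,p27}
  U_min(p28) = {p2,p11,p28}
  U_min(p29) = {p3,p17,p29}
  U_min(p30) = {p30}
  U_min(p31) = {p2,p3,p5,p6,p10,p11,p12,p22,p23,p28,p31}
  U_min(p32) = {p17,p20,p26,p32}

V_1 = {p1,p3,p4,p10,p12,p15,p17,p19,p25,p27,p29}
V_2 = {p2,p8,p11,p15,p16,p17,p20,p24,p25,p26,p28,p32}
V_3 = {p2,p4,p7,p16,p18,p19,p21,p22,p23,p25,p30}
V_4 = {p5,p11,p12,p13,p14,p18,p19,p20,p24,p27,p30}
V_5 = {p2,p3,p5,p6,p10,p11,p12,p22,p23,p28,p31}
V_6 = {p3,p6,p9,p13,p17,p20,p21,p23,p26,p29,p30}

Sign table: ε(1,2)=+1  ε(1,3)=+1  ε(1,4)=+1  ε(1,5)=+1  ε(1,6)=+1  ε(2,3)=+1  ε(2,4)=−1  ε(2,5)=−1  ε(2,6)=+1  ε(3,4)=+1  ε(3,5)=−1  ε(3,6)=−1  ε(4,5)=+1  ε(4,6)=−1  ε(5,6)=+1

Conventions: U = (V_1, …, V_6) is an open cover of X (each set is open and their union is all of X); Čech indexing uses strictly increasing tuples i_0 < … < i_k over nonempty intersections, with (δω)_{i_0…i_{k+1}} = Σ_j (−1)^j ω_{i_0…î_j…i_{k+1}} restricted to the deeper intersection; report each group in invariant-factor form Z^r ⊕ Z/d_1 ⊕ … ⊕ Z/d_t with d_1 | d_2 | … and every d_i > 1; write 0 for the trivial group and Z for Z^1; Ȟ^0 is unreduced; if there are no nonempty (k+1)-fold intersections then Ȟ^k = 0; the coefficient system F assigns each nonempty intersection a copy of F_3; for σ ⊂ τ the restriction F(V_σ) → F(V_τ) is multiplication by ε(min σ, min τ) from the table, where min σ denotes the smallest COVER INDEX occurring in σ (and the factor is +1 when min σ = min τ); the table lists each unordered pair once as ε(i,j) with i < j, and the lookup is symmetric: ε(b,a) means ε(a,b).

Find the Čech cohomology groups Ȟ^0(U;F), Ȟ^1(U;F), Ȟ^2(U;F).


Ȟ^0 ≅ 0; Ȟ^1 ≅ 0; Ȟ^2 ≅ Z/3

nerve simplices:
  V12={p15,p17,p25} V13={p4,p19,p25} V14={p12,p19,p27} V15={p3,p10,p12} V16={p3,p17,p29} V23={p2,p16,p25} V24={p11,p20,p24} V25={p2,p11,p28} V26={p17,p20,p26} V34={p18,p19,p30} V35={p2,p22,p23} V36={p21,p23,p30} V45={p5,p11,p12} V46={p13,p20,p30} V56={p3,p6,p23}
  V123={p25} V126={p17} V134={p19} V145={p12} V156={p3} V235={p2} V245={p11} V246={p20} V346={p30} V356={p23}
C dims 6,15,10; δ0: rk_F3 6; δ1: rk_F3 9
degree 0: 6−6−0 = 0 → Ȟ^0 ≅ 0
degree 1: 15−9−6 = 0 → Ȟ^1 ≅ 0
degree 2: 10−0−9 = 1 → Ȟ^2 ≅ Z/3


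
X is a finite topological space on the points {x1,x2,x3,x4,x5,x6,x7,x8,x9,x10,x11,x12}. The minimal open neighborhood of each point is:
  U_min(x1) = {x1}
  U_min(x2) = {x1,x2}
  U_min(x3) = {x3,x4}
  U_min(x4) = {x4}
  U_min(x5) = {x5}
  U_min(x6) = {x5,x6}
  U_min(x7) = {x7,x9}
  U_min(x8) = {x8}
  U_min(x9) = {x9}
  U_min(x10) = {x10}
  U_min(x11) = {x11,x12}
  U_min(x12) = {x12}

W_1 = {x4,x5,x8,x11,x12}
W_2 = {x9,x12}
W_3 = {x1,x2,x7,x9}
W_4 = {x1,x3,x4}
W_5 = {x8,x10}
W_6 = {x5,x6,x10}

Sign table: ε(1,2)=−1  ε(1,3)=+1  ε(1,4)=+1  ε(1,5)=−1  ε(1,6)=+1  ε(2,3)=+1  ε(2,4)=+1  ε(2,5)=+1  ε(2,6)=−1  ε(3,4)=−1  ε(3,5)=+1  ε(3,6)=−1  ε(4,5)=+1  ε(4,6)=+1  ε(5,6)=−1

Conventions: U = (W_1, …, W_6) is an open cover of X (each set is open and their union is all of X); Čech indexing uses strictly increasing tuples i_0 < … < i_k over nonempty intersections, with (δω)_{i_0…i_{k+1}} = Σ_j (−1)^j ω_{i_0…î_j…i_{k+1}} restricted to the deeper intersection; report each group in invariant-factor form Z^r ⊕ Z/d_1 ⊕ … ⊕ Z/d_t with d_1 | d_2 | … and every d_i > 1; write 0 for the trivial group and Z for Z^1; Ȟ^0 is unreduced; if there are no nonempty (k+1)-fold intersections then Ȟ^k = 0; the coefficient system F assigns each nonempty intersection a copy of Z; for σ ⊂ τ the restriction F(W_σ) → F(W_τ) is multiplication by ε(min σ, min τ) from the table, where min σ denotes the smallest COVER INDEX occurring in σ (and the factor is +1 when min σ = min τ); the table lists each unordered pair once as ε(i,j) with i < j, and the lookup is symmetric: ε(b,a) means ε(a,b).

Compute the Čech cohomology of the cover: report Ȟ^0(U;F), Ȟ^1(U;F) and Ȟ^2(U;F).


nerve of the cover:
  W12={x12} W14={x4} W15={x8} W16={x5} W23={x9} W34={x1} W56={x10}
C dims 6,7; δ0: rk 5, SNF 1^5
Ȟ^0 = (6 − 5) − 0 = 1, so Ȟ^0 ≅ Z
Ȟ^1 = (7 − 0) − 5 = 2, so Ȟ^1 ≅ Z^2
Ȟ^2 = (0 − 0) − 0 = 0, so Ȟ^2 ≅ 0

Ȟ^0 = Z,  Ȟ^1 = Z^2,  Ȟ^2 = 0


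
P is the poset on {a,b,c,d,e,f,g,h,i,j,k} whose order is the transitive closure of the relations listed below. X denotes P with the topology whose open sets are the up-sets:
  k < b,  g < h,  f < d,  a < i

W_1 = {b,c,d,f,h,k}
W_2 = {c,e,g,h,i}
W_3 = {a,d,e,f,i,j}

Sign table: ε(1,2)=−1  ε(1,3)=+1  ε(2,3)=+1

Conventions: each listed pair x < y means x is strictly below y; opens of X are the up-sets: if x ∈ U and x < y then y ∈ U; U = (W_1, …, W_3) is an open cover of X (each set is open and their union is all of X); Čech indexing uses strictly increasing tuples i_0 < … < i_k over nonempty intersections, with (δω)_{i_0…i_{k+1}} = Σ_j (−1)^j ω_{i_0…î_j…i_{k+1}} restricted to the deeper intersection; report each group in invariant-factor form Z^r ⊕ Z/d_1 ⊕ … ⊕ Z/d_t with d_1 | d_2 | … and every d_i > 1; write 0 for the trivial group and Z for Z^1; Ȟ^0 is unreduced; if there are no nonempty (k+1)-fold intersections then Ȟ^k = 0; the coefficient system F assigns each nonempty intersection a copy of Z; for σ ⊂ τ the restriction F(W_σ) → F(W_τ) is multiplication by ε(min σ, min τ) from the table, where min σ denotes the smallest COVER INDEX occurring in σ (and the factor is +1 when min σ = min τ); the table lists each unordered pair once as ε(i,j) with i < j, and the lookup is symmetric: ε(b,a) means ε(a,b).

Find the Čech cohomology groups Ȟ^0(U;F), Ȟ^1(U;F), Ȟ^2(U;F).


Ȟ^0 ≅ 0, Ȟ^1 ≅ Z/2 and Ȟ^2 ≅ 0

nonempty overlaps:
  W12={c,h} W13={d,f} W23={e,i}
C dims 3,3; δ0: rk 3, SNF 1^2·2
degree 0: 3−3−0 = 0 → Ȟ^0 ≅ 0
degree 1: 3−0−3 = 0 plus torsion [2] → Ȟ^1 ≅ Z/2
degree 2: 0−0−0 = 0 → Ȟ^2 ≅ 0


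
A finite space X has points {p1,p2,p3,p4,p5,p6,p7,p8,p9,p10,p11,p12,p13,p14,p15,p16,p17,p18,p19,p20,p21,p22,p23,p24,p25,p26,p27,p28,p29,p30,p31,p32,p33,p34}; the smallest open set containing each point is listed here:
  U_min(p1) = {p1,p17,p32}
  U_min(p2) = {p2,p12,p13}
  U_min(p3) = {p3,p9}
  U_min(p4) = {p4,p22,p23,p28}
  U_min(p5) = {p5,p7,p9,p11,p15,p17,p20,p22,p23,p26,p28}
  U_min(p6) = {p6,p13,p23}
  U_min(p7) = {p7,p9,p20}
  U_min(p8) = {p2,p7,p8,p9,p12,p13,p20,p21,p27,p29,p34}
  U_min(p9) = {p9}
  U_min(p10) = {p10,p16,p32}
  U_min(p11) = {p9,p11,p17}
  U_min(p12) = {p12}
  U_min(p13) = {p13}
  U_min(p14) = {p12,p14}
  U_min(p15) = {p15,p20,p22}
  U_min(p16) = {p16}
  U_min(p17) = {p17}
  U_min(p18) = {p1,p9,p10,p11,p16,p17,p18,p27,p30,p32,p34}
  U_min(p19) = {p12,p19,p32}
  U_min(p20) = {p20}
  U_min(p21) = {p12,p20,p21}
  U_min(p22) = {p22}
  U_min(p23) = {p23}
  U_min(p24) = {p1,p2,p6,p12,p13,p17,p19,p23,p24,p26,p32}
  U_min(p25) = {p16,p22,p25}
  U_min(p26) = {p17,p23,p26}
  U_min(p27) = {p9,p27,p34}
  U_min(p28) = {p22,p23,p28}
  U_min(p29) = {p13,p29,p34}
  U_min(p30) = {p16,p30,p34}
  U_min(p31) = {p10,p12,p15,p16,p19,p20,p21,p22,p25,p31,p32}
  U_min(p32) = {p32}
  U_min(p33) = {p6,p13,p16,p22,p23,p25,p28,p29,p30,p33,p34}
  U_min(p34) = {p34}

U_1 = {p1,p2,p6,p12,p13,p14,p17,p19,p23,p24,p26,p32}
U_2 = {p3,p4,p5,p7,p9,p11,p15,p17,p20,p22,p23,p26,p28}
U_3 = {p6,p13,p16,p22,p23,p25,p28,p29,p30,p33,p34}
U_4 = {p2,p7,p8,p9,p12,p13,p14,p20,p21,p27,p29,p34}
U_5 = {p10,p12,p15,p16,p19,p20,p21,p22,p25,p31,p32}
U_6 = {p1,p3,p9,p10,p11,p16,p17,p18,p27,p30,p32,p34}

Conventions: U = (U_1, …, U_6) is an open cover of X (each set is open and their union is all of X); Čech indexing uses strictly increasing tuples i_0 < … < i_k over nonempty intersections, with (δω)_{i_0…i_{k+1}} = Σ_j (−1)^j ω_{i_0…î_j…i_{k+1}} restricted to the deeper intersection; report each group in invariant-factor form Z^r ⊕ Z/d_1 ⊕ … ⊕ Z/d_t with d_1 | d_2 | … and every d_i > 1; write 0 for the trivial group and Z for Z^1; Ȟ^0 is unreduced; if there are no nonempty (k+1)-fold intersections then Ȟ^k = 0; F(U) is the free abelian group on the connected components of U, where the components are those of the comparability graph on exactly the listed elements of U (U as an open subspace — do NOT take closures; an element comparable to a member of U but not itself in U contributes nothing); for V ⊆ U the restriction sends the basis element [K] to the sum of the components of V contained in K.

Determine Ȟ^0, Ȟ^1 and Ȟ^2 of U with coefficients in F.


intersection data:
  U12={p17,p23,p26} U13={p6,p13,p23} U14={p2,p12,p13,p14} U15={p12,p19,p32} U16={p1,p17,p32} U23={p22,p23,p28} U24={p7,p9,p20} U25={p15,p20,p22} U26={p3,p9,p11,p17} U34={p13,p29,p34} U35={p16,p22,p25} U36={p16,p30,p34} U45={p12,p20,p21} U46={p9,p27,p34} U56={p10,p16,p32}
  U123={p23} U126={p17} U134={p13} U145={p12} U156={p32} U235={p22} U245={p20} U246={p9} U346={p34} U356={p16}
components per intersection:
  U1: {p1,p2,p6,p12,p13,p14,p17,p19,p23,p24,p26,p32}
  U2: {p3,p4,p5,p7,p9,p11,p15,p17,p20,p22,p23,p26,p28}
  U3: {p6,p13,p16,p22,p23,p25,p28,p29,p30,p33,p34}
  U4: {p2,p7,p8,p9,p12,p13,p14,p20,p21,p27,p29,p34}
  U5: {p10,p12,p15,p16,p19,p20,p21,p22,p25,p31,p32}
  U6: {p1,p3,p9,p10,p11,p16,p17,p18,p27,p30,p32,p34}
  U12: {p17,p23,p26}
  U13: {p6,p13,p23}
  U14: {p2,p12,p13,p14}
  U15: {p12,p19,p32}
  U16: {p1,p17,p32}
  U23: {p22,p23,p28}
  U24: {p7,p9,p20}
  U25: {p15,p20,p22}
  U26: {p3,p9,p11,p17}
  U34: {p13,p29,p34}
  U35: {p16,p22,p25}
  U36: {p16,p30,p34}
  U45: {p12,p20,p21}
  U46: {p9,p27,p34}
  U56: {p10,p16,p32}
  U123: {p23}
  U126: {p17}
  U134: {p13}
  U145: {p12}
  U156: {p32}
  U235: {p22}
  U245: {p20}
  U246: {p9}
  U346: {p34}
  U356: {p16}
C dims 6,15,10; δ0: rk 5, SNF 1^5; δ1: rk 10, SNF 1^9·2
Ȟ^0 = (6 − 5) − 0 = 1, so Ȟ^0 ≅ Z
Ȟ^1 = (15 − 10) − 5 = 0, so Ȟ^1 ≅ 0
Ȟ^2 = (10 − 0) − 10 = 0 plus torsion [2], so Ȟ^2 ≅ Z/2

Ȟ^0(U;F) ≅ Z; Ȟ^1(U;F) ≅ 0; Ȟ^2(U;F) ≅ Z/2


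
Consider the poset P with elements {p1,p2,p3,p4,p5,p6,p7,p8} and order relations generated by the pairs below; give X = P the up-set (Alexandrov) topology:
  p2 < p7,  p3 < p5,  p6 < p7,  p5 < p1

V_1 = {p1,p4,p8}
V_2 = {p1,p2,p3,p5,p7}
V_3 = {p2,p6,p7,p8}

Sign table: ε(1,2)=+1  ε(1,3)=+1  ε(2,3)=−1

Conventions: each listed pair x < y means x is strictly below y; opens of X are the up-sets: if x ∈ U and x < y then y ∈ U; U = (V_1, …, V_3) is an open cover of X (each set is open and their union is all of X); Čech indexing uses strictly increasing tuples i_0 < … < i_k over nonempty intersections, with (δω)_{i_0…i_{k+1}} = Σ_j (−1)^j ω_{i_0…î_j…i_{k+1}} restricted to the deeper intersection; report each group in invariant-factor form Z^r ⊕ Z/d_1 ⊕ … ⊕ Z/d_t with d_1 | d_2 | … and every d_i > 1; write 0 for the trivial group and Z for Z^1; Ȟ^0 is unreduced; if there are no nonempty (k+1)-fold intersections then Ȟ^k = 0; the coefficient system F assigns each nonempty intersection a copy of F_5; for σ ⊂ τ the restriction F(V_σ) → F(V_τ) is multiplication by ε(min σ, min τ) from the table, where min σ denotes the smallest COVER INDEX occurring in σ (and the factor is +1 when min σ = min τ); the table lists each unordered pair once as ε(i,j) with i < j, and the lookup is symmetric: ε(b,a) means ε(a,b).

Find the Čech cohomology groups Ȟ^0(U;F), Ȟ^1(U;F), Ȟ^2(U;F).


Ȟ^0 = 0, Ȟ^1 = 0 and Ȟ^2 = 0

nerve simplices:
  V12={p1} V13={p8} V23={p2,p7}
C dims 3,3; δ0: rk_F5 3
degree 0: 3−3−0 = 0 → Ȟ^0 ≅ 0
degree 1: 3−0−3 = 0 → Ȟ^1 ≅ 0
degree 2: 0−0−0 = 0 → Ȟ^2 ≅ 0


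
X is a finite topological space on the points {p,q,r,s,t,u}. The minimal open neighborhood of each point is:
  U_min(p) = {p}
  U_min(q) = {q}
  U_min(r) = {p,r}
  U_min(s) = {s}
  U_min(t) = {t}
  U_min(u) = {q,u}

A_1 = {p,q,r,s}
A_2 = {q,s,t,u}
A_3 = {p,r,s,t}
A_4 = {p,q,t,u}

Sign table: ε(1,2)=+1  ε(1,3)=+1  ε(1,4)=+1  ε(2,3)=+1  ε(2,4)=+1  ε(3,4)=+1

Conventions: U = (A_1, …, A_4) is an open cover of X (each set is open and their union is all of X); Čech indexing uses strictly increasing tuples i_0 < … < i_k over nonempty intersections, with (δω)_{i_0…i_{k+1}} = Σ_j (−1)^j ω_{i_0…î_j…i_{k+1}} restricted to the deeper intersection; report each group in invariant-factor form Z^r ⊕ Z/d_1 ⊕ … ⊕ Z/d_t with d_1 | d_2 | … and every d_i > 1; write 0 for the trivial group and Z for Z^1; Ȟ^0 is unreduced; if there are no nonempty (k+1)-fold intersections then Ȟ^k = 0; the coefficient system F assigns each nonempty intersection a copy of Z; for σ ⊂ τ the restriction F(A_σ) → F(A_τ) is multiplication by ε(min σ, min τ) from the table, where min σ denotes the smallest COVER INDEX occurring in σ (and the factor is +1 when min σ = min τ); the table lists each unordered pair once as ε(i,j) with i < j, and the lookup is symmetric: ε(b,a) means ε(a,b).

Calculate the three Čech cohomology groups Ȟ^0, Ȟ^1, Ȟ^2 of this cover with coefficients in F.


Ȟ^0 ≅ Z, Ȟ^1 ≅ 0, Ȟ^2 ≅ Z

nerve of the cover:
  A12={q,s} A13={p,r,s} A14={p,q} A23={s,t} A24={q,t,u} A34={p,t}
  A123={s} A124={q} A134={p} A234={t}
C dims 4,6,4; δ0: rk 3, SNF 1^3; δ1: rk 3, SNF 1^3
Ȟ^0 = (4 − 3) − 0 = 1, so Ȟ^0 ≅ Z
Ȟ^1 = (6 − 3) − 3 = 0, so Ȟ^1 ≅ 0
Ȟ^2 = (4 − 0) − 3 = 1, so Ȟ^2 ≅ Z


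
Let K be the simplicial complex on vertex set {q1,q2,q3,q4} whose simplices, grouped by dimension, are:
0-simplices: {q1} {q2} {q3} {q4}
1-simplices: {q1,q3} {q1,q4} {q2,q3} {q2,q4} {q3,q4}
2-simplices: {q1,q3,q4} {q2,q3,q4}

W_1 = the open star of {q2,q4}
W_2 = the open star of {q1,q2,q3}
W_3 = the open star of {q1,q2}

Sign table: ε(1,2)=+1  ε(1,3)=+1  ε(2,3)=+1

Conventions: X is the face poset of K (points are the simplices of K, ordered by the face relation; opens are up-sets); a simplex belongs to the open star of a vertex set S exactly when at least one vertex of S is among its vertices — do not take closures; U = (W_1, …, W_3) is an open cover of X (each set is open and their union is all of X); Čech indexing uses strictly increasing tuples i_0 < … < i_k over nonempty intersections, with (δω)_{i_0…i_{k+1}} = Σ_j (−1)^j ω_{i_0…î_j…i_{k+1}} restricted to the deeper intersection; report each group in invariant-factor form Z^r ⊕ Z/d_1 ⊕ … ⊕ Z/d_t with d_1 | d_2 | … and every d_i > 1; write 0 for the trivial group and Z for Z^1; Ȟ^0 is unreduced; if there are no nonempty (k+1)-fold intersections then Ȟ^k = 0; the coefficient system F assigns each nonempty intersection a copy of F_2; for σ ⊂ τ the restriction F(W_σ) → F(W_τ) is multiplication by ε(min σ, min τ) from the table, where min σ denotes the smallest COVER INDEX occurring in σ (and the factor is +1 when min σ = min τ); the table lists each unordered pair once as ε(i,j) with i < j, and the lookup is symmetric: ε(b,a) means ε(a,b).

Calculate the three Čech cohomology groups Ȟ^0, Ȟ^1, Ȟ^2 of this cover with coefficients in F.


intersection data:
  W1={{q2},{q4},{q1,q4},{q2,q3},{q2,q4},{q3,q4},{q1,q3,q4},{q2,q3,q4}} W2={{q1},{q2},{q3},{q1,q3},{q1,q4},{q2,q3},{q2,q4},{q3,q4},{q1,q3,q4},{q2,q3,q4}} W3={{q1},{q2},{q1,q3},{q1,q4},{q2,q3},{q2,q4},{q1,q3,q4},{q2,q3,q4}}
  W12={{q2},{q1,q4},{q2,q3},{q2,q4},{q3,q4},{q1,q3,q4},{q2,q3,q4}} W13={{q2},{q1,q4},{q2,q3},{q2,q4},{q1,q3,q4},{q2,q3,q4}} W23={{q1},{q2},{q1,q3},{q1,q4},{q2,q3},{q2,q4},{q1,q3,q4},{q2,q3,q4}}
  W123={{q2},{q1,q4},{q2,q3},{q2,q4},{q1,q3,q4},{q2,q3,q4}}
C dims 3,3,1; δ0: rk_F2 2; δ1: rk_F2 1
Ȟ^0 = (3 − 2) − 0 = 1, so Ȟ^0 ≅ Z/2
Ȟ^1 = (3 − 1) − 2 = 0, so Ȟ^1 ≅ 0
Ȟ^2 = (1 − 0) − 1 = 0, so Ȟ^2 ≅ 0

Ȟ^0 = Z/2, Ȟ^1 = 0, Ȟ^2 = 0


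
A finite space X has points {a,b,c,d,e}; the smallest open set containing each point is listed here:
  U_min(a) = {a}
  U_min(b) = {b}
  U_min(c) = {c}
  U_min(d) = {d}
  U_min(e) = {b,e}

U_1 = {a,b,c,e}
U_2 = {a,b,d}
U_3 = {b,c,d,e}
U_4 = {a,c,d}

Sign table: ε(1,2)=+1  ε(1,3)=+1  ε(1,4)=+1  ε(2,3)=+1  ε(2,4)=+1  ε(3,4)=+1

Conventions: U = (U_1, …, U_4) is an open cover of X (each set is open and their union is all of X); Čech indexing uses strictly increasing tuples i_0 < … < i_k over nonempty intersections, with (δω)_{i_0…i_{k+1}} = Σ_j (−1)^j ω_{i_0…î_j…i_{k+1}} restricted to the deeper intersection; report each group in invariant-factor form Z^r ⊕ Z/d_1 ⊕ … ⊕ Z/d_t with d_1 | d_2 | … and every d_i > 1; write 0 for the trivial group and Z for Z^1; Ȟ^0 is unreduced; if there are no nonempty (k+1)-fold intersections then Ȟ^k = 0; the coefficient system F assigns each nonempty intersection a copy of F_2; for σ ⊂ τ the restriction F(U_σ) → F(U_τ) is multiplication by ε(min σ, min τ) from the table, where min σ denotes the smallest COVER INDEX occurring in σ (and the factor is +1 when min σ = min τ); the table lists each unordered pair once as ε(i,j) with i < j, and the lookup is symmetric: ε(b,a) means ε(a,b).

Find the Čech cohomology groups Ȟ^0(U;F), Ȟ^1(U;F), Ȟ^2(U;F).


Ȟ^0 = Z/2, Ȟ^1 = 0 and Ȟ^2 = Z/2

nerve of the cover:
  U12={a,b} U13={b,c,e} U14={a,c} U23={b,d} U24={a,d} U34={c,d}
  U123={b} U124={a} U134={c} U234={d}
C dims 4,6,4; δ0: rk_F2 3; δ1: rk_F2 3
Ȟ^0 = (4 − 3) − 0 = 1, so Ȟ^0 ≅ Z/2
Ȟ^1 = (6 − 3) − 3 = 0, so Ȟ^1 ≅ 0
Ȟ^2 = (4 − 0) − 3 = 1, so Ȟ^2 ≅ Z/2


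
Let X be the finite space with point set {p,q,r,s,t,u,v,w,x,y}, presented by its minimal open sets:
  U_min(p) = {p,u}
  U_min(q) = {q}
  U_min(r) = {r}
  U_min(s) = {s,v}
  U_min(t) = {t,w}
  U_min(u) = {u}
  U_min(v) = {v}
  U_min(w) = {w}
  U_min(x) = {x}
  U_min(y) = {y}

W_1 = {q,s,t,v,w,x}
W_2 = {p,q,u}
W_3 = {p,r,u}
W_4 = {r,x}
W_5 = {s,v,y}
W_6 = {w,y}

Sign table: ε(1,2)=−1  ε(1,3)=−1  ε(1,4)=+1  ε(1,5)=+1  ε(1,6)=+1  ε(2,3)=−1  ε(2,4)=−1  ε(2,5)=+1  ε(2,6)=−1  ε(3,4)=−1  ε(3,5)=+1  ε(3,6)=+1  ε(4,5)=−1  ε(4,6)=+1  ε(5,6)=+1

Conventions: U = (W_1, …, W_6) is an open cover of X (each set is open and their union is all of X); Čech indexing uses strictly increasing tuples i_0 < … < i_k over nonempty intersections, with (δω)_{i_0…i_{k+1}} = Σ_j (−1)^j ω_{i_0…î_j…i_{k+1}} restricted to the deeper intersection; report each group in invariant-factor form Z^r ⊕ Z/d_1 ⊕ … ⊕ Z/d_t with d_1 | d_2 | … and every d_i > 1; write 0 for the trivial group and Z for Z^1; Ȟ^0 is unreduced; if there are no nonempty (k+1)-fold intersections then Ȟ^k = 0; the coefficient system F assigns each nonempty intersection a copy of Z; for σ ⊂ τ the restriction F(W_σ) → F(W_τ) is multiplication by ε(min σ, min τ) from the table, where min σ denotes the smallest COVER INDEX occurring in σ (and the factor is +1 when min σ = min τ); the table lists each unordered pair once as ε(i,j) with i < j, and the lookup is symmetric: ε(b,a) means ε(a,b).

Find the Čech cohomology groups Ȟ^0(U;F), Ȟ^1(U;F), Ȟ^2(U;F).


intersection data:
  W12={q} W14={x} W15={s,v} W16={w} W23={p,u} W34={r} W56={y}
C dims 6,7; δ0: rk 6, SNF 1^5·2
Ȟ^0 = (6 − 6) − 0 = 0, so Ȟ^0 ≅ 0
Ȟ^1 = (7 − 0) − 6 = 1 plus torsion [2], so Ȟ^1 ≅ Z ⊕ Z/2
Ȟ^2 = (0 − 0) − 0 = 0, so Ȟ^2 ≅ 0

Ȟ^0 ≅ 0, Ȟ^1 ≅ Z ⊕ Z/2 and Ȟ^2 ≅ 0


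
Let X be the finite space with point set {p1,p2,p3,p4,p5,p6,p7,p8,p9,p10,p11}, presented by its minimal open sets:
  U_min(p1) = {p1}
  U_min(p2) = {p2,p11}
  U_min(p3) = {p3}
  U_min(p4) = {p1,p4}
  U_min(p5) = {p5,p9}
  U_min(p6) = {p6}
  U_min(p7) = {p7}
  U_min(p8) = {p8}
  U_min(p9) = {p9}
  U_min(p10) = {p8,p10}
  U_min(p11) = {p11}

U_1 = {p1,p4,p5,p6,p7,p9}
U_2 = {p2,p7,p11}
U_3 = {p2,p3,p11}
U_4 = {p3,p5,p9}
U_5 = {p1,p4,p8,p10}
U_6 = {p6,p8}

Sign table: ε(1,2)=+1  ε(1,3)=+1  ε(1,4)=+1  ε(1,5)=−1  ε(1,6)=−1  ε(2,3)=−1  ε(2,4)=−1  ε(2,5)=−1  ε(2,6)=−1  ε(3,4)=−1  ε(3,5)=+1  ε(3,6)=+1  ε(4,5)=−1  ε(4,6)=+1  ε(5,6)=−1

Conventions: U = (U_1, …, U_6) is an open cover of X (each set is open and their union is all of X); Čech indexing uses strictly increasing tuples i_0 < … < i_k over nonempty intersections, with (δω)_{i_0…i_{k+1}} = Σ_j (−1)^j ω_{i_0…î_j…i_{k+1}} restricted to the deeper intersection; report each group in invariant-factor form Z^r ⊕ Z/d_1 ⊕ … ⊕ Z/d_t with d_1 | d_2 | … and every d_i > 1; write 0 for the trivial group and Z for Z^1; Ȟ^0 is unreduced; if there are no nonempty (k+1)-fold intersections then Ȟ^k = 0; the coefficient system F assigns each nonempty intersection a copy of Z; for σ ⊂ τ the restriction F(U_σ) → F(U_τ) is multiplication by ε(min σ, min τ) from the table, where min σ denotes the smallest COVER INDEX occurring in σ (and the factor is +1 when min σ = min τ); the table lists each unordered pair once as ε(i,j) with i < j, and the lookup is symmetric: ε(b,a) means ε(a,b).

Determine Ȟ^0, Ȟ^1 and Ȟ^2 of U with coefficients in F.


Ȟ^0(U;F) ≅ 0, Ȟ^1(U;F) ≅ Z ⊕ Z/2, Ȟ^2(U;F) ≅ 0

nonempty overlaps:
  U12={p7} U14={p5,p9} U15={p1,p4} U16={p6} U23={p2,p11} U34={p3} U56={p8}
C dims 6,7; δ0: rk 6, SNF 1^5·2
degree 0: 6−6−0 = 0 → Ȟ^0 ≅ 0
degree 1: 7−0−6 = 1 plus torsion [2] → Ȟ^1 ≅ Z ⊕ Z/2
degree 2: 0−0−0 = 0 → Ȟ^2 ≅ 0


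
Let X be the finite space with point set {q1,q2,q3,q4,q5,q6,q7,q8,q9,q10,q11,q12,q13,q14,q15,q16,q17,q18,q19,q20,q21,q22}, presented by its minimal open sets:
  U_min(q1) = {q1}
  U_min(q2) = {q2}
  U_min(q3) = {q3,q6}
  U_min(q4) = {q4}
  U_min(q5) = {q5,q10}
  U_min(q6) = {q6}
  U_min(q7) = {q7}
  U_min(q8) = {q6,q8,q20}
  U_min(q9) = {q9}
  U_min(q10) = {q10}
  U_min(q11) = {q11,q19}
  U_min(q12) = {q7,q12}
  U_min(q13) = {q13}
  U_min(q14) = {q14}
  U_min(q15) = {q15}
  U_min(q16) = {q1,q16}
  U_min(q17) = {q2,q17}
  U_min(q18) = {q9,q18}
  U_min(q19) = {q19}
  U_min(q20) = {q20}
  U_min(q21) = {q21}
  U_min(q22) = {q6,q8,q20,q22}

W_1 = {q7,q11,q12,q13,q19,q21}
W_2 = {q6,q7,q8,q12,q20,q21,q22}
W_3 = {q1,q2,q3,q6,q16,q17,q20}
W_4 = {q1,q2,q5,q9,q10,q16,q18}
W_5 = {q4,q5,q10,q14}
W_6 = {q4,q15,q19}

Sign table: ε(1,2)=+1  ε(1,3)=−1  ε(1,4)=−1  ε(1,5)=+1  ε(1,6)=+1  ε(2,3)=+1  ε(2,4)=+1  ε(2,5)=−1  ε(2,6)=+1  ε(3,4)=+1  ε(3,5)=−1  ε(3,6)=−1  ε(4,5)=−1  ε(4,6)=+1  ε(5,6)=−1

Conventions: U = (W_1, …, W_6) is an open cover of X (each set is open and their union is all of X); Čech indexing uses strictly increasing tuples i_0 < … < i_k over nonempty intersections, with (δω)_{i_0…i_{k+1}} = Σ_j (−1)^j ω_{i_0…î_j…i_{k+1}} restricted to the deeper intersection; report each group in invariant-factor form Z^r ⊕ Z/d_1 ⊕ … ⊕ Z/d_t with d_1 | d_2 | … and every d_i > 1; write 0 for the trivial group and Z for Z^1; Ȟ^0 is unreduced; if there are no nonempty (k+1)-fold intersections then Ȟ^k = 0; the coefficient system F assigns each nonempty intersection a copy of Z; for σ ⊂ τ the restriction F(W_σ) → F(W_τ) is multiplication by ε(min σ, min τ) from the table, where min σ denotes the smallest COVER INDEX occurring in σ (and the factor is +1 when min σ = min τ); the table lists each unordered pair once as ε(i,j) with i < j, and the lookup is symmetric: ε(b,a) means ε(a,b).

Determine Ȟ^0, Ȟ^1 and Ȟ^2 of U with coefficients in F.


Ȟ^0(U;F) ≅ Z, Ȟ^1(U;F) ≅ Z and Ȟ^2(U;F) ≅ 0

nonempty overlaps:
  W12={q7,q12,q21} W16={q19} W23={q6,q20} W34={q1,q2,q16} W45={q5,q10} W56={q4}
C dims 6,6; δ0: rk 5, SNF 1^5
degree 0: 6−5−0 = 1 → Ȟ^0 ≅ Z
degree 1: 6−0−5 = 1 → Ȟ^1 ≅ Z
degree 2: 0−0−0 = 0 → Ȟ^2 ≅ 0
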